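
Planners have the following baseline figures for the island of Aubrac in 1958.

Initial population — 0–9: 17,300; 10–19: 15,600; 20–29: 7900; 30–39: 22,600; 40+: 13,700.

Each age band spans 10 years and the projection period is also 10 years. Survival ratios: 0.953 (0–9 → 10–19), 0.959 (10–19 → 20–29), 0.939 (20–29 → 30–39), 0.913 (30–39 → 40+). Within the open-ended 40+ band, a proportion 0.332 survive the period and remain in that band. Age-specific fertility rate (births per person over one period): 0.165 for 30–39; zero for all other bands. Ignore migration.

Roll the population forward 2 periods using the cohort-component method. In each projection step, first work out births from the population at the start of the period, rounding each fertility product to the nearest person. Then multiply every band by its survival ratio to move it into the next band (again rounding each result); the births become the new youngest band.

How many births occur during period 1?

3729

[period 1]
Births: 22600 * 0.165 = 3729
10–19: 17300 * 0.953 = 16487
20–29: 15600 * 0.959 = 14960
30–39: 7900 * 0.939 = 7418
40+: 22600 * 0.913 + 13700 * 0.332 = 20634 + 4548 = 25182
Giving 3729 / 16487 / 14960 / 7418 / 25182.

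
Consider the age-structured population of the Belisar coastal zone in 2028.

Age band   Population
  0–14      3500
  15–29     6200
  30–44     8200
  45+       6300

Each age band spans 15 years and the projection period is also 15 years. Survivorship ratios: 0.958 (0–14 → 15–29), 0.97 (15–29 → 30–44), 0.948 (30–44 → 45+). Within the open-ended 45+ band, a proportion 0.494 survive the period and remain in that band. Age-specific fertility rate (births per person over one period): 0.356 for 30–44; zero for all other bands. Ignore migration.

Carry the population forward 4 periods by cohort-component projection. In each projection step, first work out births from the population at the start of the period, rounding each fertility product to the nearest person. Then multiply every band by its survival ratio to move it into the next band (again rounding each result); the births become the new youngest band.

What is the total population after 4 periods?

Numbering the bands 1..4 from youngest to oldest:
Period 1:
Births: 8200 × 0.356 = 2919
Band 2: 3500 × 0.958 = 3353
Band 3: 6200 × 0.97 = 6014
Band 4: 8200 × 0.948 + 6300 × 0.494 = 7774 + 3112 = 10886
Population now: 0–14=2919, 15–29=3353, 30–44=6014, 45+=10886
Period 2:
Births: 6014 × 0.356 = 2141
Band 2: 2919 × 0.958 = 2796
Band 3: 3353 × 0.97 = 3252
Band 4: 6014 × 0.948 + 10886 × 0.494 = 5701 + 5378 = 11079
Population now: 0–14=2141, 15–29=2796, 30–44=3252, 45+=11079
Period 3:
Births: 3252 × 0.356 = 1158
Band 2: 2141 × 0.958 = 2051
Band 3: 2796 × 0.97 = 2712
Band 4: 3252 × 0.948 + 11079 × 0.494 = 3083 + 5473 = 8556
Population now: 0–14=1158, 15–29=2051, 30–44=2712, 45+=8556
Period 4:
Births: 2712 × 0.356 = 965
Band 2: 1158 × 0.958 = 1109
Band 3: 2051 × 0.97 = 1989
Band 4: 2712 × 0.948 + 8556 × 0.494 = 2571 + 4227 = 6798
Population now: 0–14=965, 15–29=1109, 30–44=1989, 45+=6798
Total after period 4: 965 + 1109 + 1989 + 6798 = 10861

10861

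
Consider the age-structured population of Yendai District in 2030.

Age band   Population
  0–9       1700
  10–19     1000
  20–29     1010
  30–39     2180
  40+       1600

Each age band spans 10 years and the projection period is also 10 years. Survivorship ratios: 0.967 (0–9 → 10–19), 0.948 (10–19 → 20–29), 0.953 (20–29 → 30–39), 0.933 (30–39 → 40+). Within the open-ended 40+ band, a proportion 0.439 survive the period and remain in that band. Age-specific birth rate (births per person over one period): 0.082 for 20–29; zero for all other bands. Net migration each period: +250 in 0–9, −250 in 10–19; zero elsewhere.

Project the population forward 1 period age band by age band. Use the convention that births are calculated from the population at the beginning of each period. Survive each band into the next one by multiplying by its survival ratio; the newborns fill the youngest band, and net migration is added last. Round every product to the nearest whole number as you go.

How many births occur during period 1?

Period 1:
Births: 1010 × 0.082 = 83
10–19: 1700 × 0.967 = 1644
20–29: 1000 × 0.948 = 948
30–39: 1010 × 0.953 = 963
40+: 2180 × 0.933 + 1600 × 0.439 = 2034 + 702 = 2736
Net migration: 0–9 + 250 → 333; 10–19 − 250 → 1394
Giving 333 / 1394 / 948 / 963 / 2736.

83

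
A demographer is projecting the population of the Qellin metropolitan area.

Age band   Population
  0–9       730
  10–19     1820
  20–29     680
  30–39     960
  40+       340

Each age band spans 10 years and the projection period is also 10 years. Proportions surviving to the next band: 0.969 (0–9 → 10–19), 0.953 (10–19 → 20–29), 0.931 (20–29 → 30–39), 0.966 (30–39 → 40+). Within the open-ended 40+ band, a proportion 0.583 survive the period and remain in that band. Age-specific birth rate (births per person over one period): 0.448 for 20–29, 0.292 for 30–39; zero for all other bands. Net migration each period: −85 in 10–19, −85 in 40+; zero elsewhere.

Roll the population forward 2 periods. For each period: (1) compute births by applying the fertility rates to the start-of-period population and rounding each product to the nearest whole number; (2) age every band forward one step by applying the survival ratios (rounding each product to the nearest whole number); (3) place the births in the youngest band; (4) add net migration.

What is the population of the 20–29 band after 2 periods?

Let band 1 be 0–9 through band 5 = 40+.
After projecting period 1:
Births: 680 * 0.448 = 305, 960 * 0.292 = 280 → total 585
Band 2: 730 * 0.969 = 707
Band 3: 1820 * 0.953 = 1734
Band 4: 680 * 0.931 = 633
Band 5: 960 * 0.966 + 340 * 0.583 = 927 + 198 = 1125
Net migration: Band 2 − 85 → 622; Band 5 − 85 → 1040
→ [585, 622, 1734, 633, 1040]
After projecting period 2:
Births: 1734 * 0.448 = 777, 633 * 0.292 = 185 → total 962
Band 2: 585 * 0.969 = 567
Band 3: 622 * 0.953 = 593
Band 4: 1734 * 0.931 = 1614
Band 5: 633 * 0.966 + 1040 * 0.583 = 611 + 606 = 1217
Net migration: Band 2 − 85 → 482; Band 5 − 85 → 1132
→ [962, 482, 593, 1614, 1132]

593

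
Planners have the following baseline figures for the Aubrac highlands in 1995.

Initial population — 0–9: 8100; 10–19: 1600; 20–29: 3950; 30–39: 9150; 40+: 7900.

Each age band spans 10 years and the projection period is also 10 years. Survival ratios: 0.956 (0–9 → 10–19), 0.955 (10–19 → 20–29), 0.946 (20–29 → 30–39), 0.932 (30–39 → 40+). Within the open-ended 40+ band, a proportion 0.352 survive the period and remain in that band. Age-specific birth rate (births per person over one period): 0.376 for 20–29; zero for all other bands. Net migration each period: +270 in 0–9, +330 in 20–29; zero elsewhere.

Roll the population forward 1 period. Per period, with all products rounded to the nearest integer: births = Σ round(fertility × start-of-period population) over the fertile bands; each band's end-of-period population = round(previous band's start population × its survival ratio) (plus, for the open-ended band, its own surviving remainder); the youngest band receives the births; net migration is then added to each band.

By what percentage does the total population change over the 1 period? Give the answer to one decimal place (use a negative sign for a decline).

(Groups numbered youngest = 1 to oldest = 5.)
After projecting period 1:
Births: 3950 × 0.376 = 1485
Group 2: 8100 × 0.956 = 7744
Group 3: 1600 × 0.955 = 1528
Group 4: 3950 × 0.946 = 3737
Group 5: 9150 × 0.932 + 7900 × 0.352 = 8528 + 2781 = 11309
Net migration: Group 1 + 270 → 1755; Group 3 + 330 → 1858
End of period: [1755, 7744, 1858, 3737, 11309]
Total: 30700 → 26403; change = -4297; percentage change = -14.0%

-14.0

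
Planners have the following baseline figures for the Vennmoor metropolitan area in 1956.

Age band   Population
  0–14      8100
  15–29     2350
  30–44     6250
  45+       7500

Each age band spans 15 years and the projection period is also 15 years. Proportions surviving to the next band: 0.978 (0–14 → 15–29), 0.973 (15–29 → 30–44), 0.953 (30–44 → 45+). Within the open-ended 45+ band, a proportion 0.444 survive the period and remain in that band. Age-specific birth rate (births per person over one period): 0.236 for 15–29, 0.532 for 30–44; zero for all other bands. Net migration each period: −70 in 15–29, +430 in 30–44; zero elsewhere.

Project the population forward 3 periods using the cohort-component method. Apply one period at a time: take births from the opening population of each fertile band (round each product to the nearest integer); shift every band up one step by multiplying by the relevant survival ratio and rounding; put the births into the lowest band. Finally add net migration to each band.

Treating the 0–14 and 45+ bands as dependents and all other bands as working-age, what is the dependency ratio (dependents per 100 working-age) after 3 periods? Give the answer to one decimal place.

(Bands numbered youngest = 1 to oldest = 4.)
After projecting period 1:
Births: 2350 × 0.236 = 555, 6250 × 0.532 = 3325 → total 3880
Band 2: 8100 × 0.978 = 7922
Band 3: 2350 × 0.973 = 2287
Band 4: 6250 × 0.953 + 7500 × 0.444 = 5956 + 3330 = 9286
Net migration: Band 2 − 70 → 7852; Band 3 + 430 → 2717
→ [3880, 7852, 2717, 9286]
After projecting period 2:
Births: 7852 × 0.236 = 1853, 2717 × 0.532 = 1445 → total 3298
Band 2: 3880 × 0.978 = 3795
Band 3: 7852 × 0.973 = 7640
Band 4: 2717 × 0.953 + 9286 × 0.444 = 2589 + 4123 = 6712
Net migration: Band 2 − 70 → 3725; Band 3 + 430 → 8070
→ [3298, 3725, 8070, 6712]
After projecting period 3:
Births: 3725 × 0.236 = 879, 8070 × 0.532 = 4293 → total 5172
Band 2: 3298 × 0.978 = 3225
Band 3: 3725 × 0.973 = 3624
Band 4: 8070 × 0.953 + 6712 × 0.444 = 7691 + 2980 = 10671
Net migration: Band 2 − 70 → 3155; Band 3 + 430 → 4054
→ [5172, 3155, 4054, 10671]
Dependents (band 0–14 + band 45+) = 5172 + 10671 = 15843; working-age = 7209; ratio = 15843/7209 × 100 = 219.8

219.8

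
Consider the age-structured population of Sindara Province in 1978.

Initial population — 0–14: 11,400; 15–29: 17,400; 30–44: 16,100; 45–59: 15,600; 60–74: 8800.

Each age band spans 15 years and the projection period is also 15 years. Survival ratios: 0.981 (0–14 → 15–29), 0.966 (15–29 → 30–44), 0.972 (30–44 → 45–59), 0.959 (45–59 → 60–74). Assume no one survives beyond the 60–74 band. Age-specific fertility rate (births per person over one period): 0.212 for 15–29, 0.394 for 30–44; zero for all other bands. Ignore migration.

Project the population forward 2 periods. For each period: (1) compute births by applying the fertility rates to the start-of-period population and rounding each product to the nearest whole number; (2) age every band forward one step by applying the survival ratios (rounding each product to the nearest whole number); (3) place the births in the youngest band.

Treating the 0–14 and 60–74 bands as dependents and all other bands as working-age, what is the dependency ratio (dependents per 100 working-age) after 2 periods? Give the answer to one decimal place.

Period 1.
Births: 17400 * 0.212 = 3689, 16100 * 0.394 = 6343 — total 10032
15–29: 11400 * 0.981 = 11183
30–44: 17400 * 0.966 = 16808
45–59: 16100 * 0.972 = 15649
60–74: 15600 * 0.959 = 14960
End of period: [10032, 11183, 16808, 15649, 14960]
Period 2.
Births: 11183 * 0.212 = 2371, 16808 * 0.394 = 6622 — total 8993
15–29: 10032 * 0.981 = 9841
30–44: 11183 * 0.966 = 10803
45–59: 16808 * 0.972 = 16337
60–74: 15649 * 0.959 = 15007
End of period: [8993, 9841, 10803, 16337, 15007]
Dependents (band 0–14 + band 60–74) = 8993 + 15007 = 24000; working-age = 36981; ratio = 24000/36981 × 100 = 64.9

64.9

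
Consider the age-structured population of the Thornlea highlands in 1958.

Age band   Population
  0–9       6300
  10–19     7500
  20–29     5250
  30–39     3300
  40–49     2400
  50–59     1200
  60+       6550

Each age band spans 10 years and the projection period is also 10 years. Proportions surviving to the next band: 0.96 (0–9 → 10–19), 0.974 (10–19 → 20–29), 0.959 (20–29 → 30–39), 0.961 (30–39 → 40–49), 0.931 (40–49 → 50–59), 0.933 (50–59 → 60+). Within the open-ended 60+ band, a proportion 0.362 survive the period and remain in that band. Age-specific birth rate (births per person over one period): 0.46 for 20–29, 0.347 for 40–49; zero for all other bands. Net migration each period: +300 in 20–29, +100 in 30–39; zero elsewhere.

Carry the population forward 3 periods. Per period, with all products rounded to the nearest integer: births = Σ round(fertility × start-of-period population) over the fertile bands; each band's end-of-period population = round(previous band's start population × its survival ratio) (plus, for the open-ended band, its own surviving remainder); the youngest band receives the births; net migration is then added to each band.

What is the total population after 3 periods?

Period 1:
Births: 5250 × 0.46 = 2415, 2400 × 0.347 = 833 → 3248
10–19: 6300 × 0.96 = 6048
20–29: 7500 × 0.974 = 7305
30–39: 5250 × 0.959 = 5035
40–49: 3300 × 0.961 = 3171
50–59: 2400 × 0.931 = 2234
60+: 1200 × 0.933 + 6550 × 0.362 = 1120 + 2371 = 3491
Net migration: 20–29 + 300 → 7605; 30–39 + 100 → 5135
Population now: 0–9=3248, 10–19=6048, 20–29=7605, 30–39=5135, 40–49=3171, 50–59=2234, 60+=3491
Period 2:
Births: 7605 × 0.46 = 3498, 3171 × 0.347 = 1100 → 4598
10–19: 3248 × 0.96 = 3118
20–29: 6048 × 0.974 = 5891
30–39: 7605 × 0.959 = 7293
40–49: 5135 × 0.961 = 4935
50–59: 3171 × 0.931 = 2952
60+: 2234 × 0.933 + 3491 × 0.362 = 2084 + 1264 = 3348
Net migration: 20–29 + 300 → 6191; 30–39 + 100 → 7393
Population now: 0–9=4598, 10–19=3118, 20–29=6191, 30–39=7393, 40–49=4935, 50–59=2952, 60+=3348
Period 3:
Births: 6191 × 0.46 = 2848, 4935 × 0.347 = 1712 → 4560
10–19: 4598 × 0.96 = 4414
20–29: 3118 × 0.974 = 3037
30–39: 6191 × 0.959 = 5937
40–49: 7393 × 0.961 = 7105
50–59: 4935 × 0.931 = 4594
60+: 2952 × 0.933 + 3348 × 0.362 = 2754 + 1212 = 3966
Net migration: 20–29 + 300 → 3337; 30–39 + 100 → 6037
Population now: 0–9=4560, 10–19=4414, 20–29=3337, 30–39=6037, 40–49=7105, 50–59=4594, 60+=3966
Total after period 3: 4560 + 4414 + 3337 + 6037 + 7105 + 4594 + 3966 = 34013

34013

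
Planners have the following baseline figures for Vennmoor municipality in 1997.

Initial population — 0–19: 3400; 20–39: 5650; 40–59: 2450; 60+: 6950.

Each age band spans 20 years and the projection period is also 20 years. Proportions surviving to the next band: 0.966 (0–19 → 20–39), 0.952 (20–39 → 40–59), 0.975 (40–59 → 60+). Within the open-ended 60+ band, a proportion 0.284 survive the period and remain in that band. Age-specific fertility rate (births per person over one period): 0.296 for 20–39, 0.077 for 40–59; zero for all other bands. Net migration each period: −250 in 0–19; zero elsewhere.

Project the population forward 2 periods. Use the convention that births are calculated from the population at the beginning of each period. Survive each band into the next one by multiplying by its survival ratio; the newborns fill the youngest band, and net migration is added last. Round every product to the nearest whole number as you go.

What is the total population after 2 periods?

12302

Call the bands 1 to 4, youngest first.
Period 1.
Births: 5650 × 0.296 = 1672  |  2450 × 0.077 = 189 → 1861
Band 2: 3400 × 0.966 = 3284
Band 3: 5650 × 0.952 = 5379
Band 4: 2450 × 0.975 + 6950 × 0.284 = 2389 + 1974 = 4363
Net migration: Band 1 − 250 → 1611
Giving 1611 / 3284 / 5379 / 4363.
Period 2.
Births: 3284 × 0.296 = 972  |  5379 × 0.077 = 414 → 1386
Band 2: 1611 × 0.966 = 1556
Band 3: 3284 × 0.952 = 3126
Band 4: 5379 × 0.975 + 4363 × 0.284 = 5245 + 1239 = 6484
Net migration: Band 1 − 250 → 1136
Giving 1136 / 1556 / 3126 / 6484.
Total after period 2: 1136 + 1556 + 3126 + 6484 = 12302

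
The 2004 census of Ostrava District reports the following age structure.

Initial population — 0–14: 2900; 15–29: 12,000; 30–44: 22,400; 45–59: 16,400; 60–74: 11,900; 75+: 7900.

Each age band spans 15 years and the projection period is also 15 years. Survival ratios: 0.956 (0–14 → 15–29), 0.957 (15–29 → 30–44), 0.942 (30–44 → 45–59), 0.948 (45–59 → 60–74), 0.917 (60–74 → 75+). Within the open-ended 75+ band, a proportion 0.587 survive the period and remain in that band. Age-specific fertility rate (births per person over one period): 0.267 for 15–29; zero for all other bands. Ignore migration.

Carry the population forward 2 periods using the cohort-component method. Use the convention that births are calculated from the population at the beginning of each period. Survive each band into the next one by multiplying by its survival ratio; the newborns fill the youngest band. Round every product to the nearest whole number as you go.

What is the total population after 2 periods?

60662

After projecting period 1:
Births: 12000 * 0.267 = 3204
15–29: 2900 * 0.956 = 2772
30–44: 12000 * 0.957 = 11484
45–59: 22400 * 0.942 = 21101
60–74: 16400 * 0.948 = 15547
75+: 11900 * 0.917 + 7900 * 0.587 = 10912 + 4637 = 15549
→ [3204, 2772, 11484, 21101, 15547, 15549]
After projecting period 2:
Births: 2772 * 0.267 = 740
15–29: 3204 * 0.956 = 3063
30–44: 2772 * 0.957 = 2653
45–59: 11484 * 0.942 = 10818
60–74: 21101 * 0.948 = 20004
75+: 15547 * 0.917 + 15549 * 0.587 = 14257 + 9127 = 23384
→ [740, 3063, 2653, 10818, 20004, 23384]
Total after period 2: 740 + 3063 + 2653 + 10818 + 20004 + 23384 = 60662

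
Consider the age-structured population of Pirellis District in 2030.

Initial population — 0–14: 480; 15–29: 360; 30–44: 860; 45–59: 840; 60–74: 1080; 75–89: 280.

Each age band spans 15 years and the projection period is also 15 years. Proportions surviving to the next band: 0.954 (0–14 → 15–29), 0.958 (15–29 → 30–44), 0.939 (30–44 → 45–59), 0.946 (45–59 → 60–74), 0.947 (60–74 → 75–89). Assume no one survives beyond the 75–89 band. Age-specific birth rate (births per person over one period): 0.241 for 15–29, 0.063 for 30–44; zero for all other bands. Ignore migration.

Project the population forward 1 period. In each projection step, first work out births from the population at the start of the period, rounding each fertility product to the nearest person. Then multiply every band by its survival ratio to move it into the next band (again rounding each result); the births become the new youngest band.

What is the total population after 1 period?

3570

— Period 1 —
Births: 360 × 0.241 = 87 ; 860 × 0.063 = 54 — total 141
15–29: 480 × 0.954 = 458
30–44: 360 × 0.958 = 345
45–59: 860 × 0.939 = 808
60–74: 840 × 0.946 = 795
75–89: 1080 × 0.947 = 1023
Giving 141 / 458 / 345 / 808 / 795 / 1023.
Total after period 1: 141 + 458 + 345 + 808 + 795 + 1023 = 3570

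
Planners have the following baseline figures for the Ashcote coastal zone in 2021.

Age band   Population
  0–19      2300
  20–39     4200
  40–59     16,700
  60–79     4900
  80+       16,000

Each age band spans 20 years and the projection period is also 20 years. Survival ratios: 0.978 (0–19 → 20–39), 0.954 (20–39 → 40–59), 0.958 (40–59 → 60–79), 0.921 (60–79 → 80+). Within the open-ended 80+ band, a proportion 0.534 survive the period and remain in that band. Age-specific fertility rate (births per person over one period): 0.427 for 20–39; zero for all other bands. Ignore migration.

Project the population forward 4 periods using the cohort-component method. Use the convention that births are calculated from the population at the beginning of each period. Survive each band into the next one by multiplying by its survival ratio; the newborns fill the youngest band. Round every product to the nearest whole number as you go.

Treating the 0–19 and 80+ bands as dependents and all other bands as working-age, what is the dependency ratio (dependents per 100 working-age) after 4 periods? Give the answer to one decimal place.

Period 1:
Births: 4200 × 0.427 = 1793
20–39: 2300 × 0.978 = 2249
40–59: 4200 × 0.954 = 4007
60–79: 16700 × 0.958 = 15999
80+: 4900 × 0.921 + 16000 × 0.534 = 4513 + 8544 = 13057
End of period: [1793, 2249, 4007, 15999, 13057]
Period 2:
Births: 2249 × 0.427 = 960
20–39: 1793 × 0.978 = 1754
40–59: 2249 × 0.954 = 2146
60–79: 4007 × 0.958 = 3839
80+: 15999 × 0.921 + 13057 × 0.534 = 14735 + 6972 = 21707
End of period: [960, 1754, 2146, 3839, 21707]
Period 3:
Births: 1754 × 0.427 = 749
20–39: 960 × 0.978 = 939
40–59: 1754 × 0.954 = 1673
60–79: 2146 × 0.958 = 2056
80+: 3839 × 0.921 + 21707 × 0.534 = 3536 + 11592 = 15128
End of period: [749, 939, 1673, 2056, 15128]
Period 4:
Births: 939 × 0.427 = 401
20–39: 749 × 0.978 = 733
40–59: 939 × 0.954 = 896
60–79: 1673 × 0.958 = 1603
80+: 2056 × 0.921 + 15128 × 0.534 = 1894 + 8078 = 9972
End of period: [401, 733, 896, 1603, 9972]
Dependents (band 0–19 + band 80+) = 401 + 9972 = 10373; working-age = 3232; ratio = 10373/3232 × 100 = 320.9

320.9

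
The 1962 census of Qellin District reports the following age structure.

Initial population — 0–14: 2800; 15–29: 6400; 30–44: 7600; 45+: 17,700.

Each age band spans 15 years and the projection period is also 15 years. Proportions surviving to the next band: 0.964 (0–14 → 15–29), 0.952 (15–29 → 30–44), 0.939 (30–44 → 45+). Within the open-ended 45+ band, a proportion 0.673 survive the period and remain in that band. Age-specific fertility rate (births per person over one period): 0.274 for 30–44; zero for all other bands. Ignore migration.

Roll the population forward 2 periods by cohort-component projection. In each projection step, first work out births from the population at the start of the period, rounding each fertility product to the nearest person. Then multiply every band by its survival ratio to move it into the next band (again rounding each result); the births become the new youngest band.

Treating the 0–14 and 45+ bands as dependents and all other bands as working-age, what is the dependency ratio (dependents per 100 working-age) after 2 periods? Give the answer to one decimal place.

After projecting period 1:
Births: 7600 × 0.274 = 2082
15–29: 2800 × 0.964 = 2699
30–44: 6400 × 0.952 = 6093
45+: 7600 × 0.939 + 17700 × 0.673 = 7136 + 11912 = 19048
→ [2082, 2699, 6093, 19048]
After projecting period 2:
Births: 6093 × 0.274 = 1669
15–29: 2082 × 0.964 = 2007
30–44: 2699 × 0.952 = 2569
45+: 6093 × 0.939 + 19048 × 0.673 = 5721 + 12819 = 18540
→ [1669, 2007, 2569, 18540]
Dependents (band 0–14 + band 45+) = 1669 + 18540 = 20209; working-age = 4576; ratio = 20209/4576 × 100 = 441.6

441.6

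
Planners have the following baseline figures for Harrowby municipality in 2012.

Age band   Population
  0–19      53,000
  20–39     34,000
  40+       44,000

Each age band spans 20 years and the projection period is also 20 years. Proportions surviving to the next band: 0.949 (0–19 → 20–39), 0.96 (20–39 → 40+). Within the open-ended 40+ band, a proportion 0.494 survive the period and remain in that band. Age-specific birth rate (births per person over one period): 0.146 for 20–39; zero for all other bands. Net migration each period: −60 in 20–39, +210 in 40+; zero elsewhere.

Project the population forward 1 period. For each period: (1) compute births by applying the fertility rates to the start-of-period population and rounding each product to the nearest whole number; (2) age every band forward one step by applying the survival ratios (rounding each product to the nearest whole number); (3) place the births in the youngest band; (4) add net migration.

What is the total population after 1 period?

Let group 1 be 0–19 through group 3 = 40+.
— Period 1 —
Births: 34000 * 0.146 = 4964
Group 2: 53000 * 0.949 = 50297
Group 3: 34000 * 0.96 + 44000 * 0.494 = 32640 + 21736 = 54376
Net migration: Group 2 − 60 → 50237; Group 3 + 210 → 54586
→ [4964, 50237, 54586]
Total after period 1: 4964 + 50237 + 54586 = 109787

109787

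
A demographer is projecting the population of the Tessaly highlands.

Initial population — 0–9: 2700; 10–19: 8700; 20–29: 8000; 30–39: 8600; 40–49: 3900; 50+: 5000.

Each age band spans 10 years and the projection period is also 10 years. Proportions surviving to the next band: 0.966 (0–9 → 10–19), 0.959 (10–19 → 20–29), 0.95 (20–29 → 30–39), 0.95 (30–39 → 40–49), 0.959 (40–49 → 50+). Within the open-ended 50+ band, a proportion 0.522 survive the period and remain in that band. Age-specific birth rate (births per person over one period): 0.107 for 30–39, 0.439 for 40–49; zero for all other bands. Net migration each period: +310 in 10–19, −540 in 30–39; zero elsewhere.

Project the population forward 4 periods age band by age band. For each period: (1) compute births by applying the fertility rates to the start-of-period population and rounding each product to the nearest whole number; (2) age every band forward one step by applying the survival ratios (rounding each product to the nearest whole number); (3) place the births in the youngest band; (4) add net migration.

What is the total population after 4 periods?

28739

Period 1.
Births: 8600 × 0.107 = 920 ; 3900 × 0.439 = 1712 — total 2632
10–19: 2700 × 0.966 = 2608
20–29: 8700 × 0.959 = 8343
30–39: 8000 × 0.95 = 7600
40–49: 8600 × 0.95 = 8170
50+: 3900 × 0.959 + 5000 × 0.522 = 3740 + 2610 = 6350
Net migration: 10–19 + 310 → 2918; 30–39 − 540 → 7060
Giving 2632 / 2918 / 8343 / 7060 / 8170 / 6350.
Period 2.
Births: 7060 × 0.107 = 755 ; 8170 × 0.439 = 3587 — total 4342
10–19: 2632 × 0.966 = 2543
20–29: 2918 × 0.959 = 2798
30–39: 8343 × 0.95 = 7926
40–49: 7060 × 0.95 = 6707
50+: 8170 × 0.959 + 6350 × 0.522 = 7835 + 3315 = 11150
Net migration: 10–19 + 310 → 2853; 30–39 − 540 → 7386
Giving 4342 / 2853 / 2798 / 7386 / 6707 / 11150.
Period 3.
Births: 7386 × 0.107 = 790 ; 6707 × 0.439 = 2944 — total 3734
10–19: 4342 × 0.966 = 4194
20–29: 2853 × 0.959 = 2736
30–39: 2798 × 0.95 = 2658
40–49: 7386 × 0.95 = 7017
50+: 6707 × 0.959 + 11150 × 0.522 = 6432 + 5820 = 12252
Net migration: 10–19 + 310 → 4504; 30–39 − 540 → 2118
Giving 3734 / 4504 / 2736 / 2118 / 7017 / 12252.
Period 4.
Births: 2118 × 0.107 = 227 ; 7017 × 0.439 = 3080 — total 3307
10–19: 3734 × 0.966 = 3607
20–29: 4504 × 0.959 = 4319
30–39: 2736 × 0.95 = 2599
40–49: 2118 × 0.95 = 2012
50+: 7017 × 0.959 + 12252 × 0.522 = 6729 + 6396 = 13125
Net migration: 10–19 + 310 → 3917; 30–39 − 540 → 2059
Giving 3307 / 3917 / 4319 / 2059 / 2012 / 13125.
Total after period 4: 3307 + 3917 + 4319 + 2059 + 2012 + 13125 = 28739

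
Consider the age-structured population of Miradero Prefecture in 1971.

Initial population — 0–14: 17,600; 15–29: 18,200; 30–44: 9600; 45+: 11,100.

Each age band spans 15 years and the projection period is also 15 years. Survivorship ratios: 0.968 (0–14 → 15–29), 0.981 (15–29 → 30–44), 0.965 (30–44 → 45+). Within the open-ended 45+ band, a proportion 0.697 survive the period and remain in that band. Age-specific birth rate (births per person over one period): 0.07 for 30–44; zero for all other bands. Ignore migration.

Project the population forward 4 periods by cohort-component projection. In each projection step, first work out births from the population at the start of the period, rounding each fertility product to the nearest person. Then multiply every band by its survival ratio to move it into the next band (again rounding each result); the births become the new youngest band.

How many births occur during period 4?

Call the bands 1 to 4, youngest first.
After projecting period 1:
Births: 9600 × 0.07 = 672
Band 2: 17600 × 0.968 = 17037
Band 3: 18200 × 0.981 = 17854
Band 4: 9600 × 0.965 + 11100 × 0.697 = 9264 + 7737 = 17001
Population now: 0–14=672, 15–29=17037, 30–44=17854, 45+=17001
After projecting period 2:
Births: 17854 × 0.07 = 1250
Band 2: 672 × 0.968 = 650
Band 3: 17037 × 0.981 = 16713
Band 4: 17854 × 0.965 + 17001 × 0.697 = 17229 + 11850 = 29079
Population now: 0–14=1250, 15–29=650, 30–44=16713, 45+=29079
After projecting period 3:
Births: 16713 × 0.07 = 1170
Band 2: 1250 × 0.968 = 1210
Band 3: 650 × 0.981 = 638
Band 4: 16713 × 0.965 + 29079 × 0.697 = 16128 + 20268 = 36396
Population now: 0–14=1170, 15–29=1210, 30–44=638, 45+=36396
After projecting period 4:
Births: 638 × 0.07 = 45
Band 2: 1170 × 0.968 = 1133
Band 3: 1210 × 0.981 = 1187
Band 4: 638 × 0.965 + 36396 × 0.697 = 616 + 25368 = 25984
Population now: 0–14=45, 15–29=1133, 30–44=1187, 45+=25984

45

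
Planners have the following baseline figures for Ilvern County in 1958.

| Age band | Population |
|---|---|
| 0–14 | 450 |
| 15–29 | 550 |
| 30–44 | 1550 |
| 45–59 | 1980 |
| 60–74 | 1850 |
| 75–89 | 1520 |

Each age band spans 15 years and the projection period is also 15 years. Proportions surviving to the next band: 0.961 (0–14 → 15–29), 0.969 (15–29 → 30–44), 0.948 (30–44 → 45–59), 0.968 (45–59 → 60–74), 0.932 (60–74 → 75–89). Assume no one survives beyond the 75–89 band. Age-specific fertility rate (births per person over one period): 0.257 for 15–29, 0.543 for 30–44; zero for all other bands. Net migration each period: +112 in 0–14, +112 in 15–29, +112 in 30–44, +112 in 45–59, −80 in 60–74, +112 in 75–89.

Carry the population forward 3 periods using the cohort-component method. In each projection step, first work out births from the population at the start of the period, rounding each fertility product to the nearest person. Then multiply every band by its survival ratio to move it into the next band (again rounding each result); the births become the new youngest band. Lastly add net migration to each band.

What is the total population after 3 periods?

(Bands numbered youngest = 1 to oldest = 6.)
— Period 1 —
Births: 550 * 0.257 = 141  |  1550 * 0.543 = 842 ⇒ total 983
Band 2: 450 * 0.961 = 432
Band 3: 550 * 0.969 = 533
Band 4: 1550 * 0.948 = 1469
Band 5: 1980 * 0.968 = 1917
Band 6: 1850 * 0.932 = 1724
Net migration: Band 1 + 112 → 1095; Band 2 + 112 → 544; Band 3 + 112 → 645; Band 4 + 112 → 1581; Band 5 − 80 → 1837; Band 6 + 112 → 1836
→ [1095, 544, 645, 1581, 1837, 1836]
— Period 2 —
Births: 544 * 0.257 = 140  |  645 * 0.543 = 350 ⇒ total 490
Band 2: 1095 * 0.961 = 1052
Band 3: 544 * 0.969 = 527
Band 4: 645 * 0.948 = 611
Band 5: 1581 * 0.968 = 1530
Band 6: 1837 * 0.932 = 1712
Net migration: Band 1 + 112 → 602; Band 2 + 112 → 1164; Band 3 + 112 → 639; Band 4 + 112 → 723; Band 5 − 80 → 1450; Band 6 + 112 → 1824
→ [602, 1164, 639, 723, 1450, 1824]
— Period 3 —
Births: 1164 * 0.257 = 299  |  639 * 0.543 = 347 ⇒ total 646
Band 2: 602 * 0.961 = 579
Band 3: 1164 * 0.969 = 1128
Band 4: 639 * 0.948 = 606
Band 5: 723 * 0.968 = 700
Band 6: 1450 * 0.932 = 1351
Net migration: Band 1 + 112 → 758; Band 2 + 112 → 691; Band 3 + 112 → 1240; Band 4 + 112 → 718; Band 5 − 80 → 620; Band 6 + 112 → 1463
→ [758, 691, 1240, 718, 620, 1463]
Total after period 3: 758 + 691 + 1240 + 718 + 620 + 1463 = 5490

5490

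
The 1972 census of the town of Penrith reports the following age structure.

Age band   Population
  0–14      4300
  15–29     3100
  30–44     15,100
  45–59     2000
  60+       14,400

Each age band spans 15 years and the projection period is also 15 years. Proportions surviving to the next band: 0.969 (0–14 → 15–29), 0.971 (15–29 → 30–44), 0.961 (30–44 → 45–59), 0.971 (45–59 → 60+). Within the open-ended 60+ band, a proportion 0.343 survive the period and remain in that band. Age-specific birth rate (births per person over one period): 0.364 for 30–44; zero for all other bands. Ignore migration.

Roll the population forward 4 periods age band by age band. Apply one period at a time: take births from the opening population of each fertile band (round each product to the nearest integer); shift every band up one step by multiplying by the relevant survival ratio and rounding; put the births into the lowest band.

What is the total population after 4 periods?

15985

(Groups numbered youngest = 1 to oldest = 5.)
— Period 1 —
Births: 15100 × 0.364 = 5496
Group 2: 4300 × 0.969 = 4167
Group 3: 3100 × 0.971 = 3010
Group 4: 15100 × 0.961 = 14511
Group 5: 2000 × 0.971 + 14400 × 0.343 = 1942 + 4939 = 6881
→ [5496, 4167, 3010, 14511, 6881]
— Period 2 —
Births: 3010 × 0.364 = 1096
Group 2: 5496 × 0.969 = 5326
Group 3: 4167 × 0.971 = 4046
Group 4: 3010 × 0.961 = 2893
Group 5: 14511 × 0.971 + 6881 × 0.343 = 14090 + 2360 = 16450
→ [1096, 5326, 4046, 2893, 16450]
— Period 3 —
Births: 4046 × 0.364 = 1473
Group 2: 1096 × 0.969 = 1062
Group 3: 5326 × 0.971 = 5172
Group 4: 4046 × 0.961 = 3888
Group 5: 2893 × 0.971 + 16450 × 0.343 = 2809 + 5642 = 8451
→ [1473, 1062, 5172, 3888, 8451]
— Period 4 —
Births: 5172 × 0.364 = 1883
Group 2: 1473 × 0.969 = 1427
Group 3: 1062 × 0.971 = 1031
Group 4: 5172 × 0.961 = 4970
Group 5: 3888 × 0.971 + 8451 × 0.343 = 3775 + 2899 = 6674
→ [1883, 1427, 1031, 4970, 6674]
Total after period 4: 1883 + 1427 + 1031 + 4970 + 6674 = 15985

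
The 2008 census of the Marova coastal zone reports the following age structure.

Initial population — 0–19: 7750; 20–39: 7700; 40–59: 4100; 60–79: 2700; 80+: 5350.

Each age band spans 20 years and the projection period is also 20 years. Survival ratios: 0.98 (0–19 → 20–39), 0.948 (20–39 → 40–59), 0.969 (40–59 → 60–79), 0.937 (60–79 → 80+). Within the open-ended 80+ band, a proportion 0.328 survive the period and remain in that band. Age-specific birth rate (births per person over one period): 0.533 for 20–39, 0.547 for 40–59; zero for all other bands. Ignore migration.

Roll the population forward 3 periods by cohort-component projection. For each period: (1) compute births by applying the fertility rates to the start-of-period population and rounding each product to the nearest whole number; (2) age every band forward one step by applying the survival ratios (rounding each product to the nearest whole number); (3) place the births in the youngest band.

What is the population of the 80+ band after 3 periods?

8310

Call the bands 1 to 5, youngest first.
Period 1.
Births: 7700 * 0.533 = 4104 ; 4100 * 0.547 = 2243 → total 6347
Band 2: 7750 * 0.98 = 7595
Band 3: 7700 * 0.948 = 7300
Band 4: 4100 * 0.969 = 3973
Band 5: 2700 * 0.937 + 5350 * 0.328 = 2530 + 1755 = 4285
→ [6347, 7595, 7300, 3973, 4285]
Period 2.
Births: 7595 * 0.533 = 4048 ; 7300 * 0.547 = 3993 → total 8041
Band 2: 6347 * 0.98 = 6220
Band 3: 7595 * 0.948 = 7200
Band 4: 7300 * 0.969 = 7074
Band 5: 3973 * 0.937 + 4285 * 0.328 = 3723 + 1405 = 5128
→ [8041, 6220, 7200, 7074, 5128]
Period 3.
Births: 6220 * 0.533 = 3315 ; 7200 * 0.547 = 3938 → total 7253
Band 2: 8041 * 0.98 = 7880
Band 3: 6220 * 0.948 = 5897
Band 4: 7200 * 0.969 = 6977
Band 5: 7074 * 0.937 + 5128 * 0.328 = 6628 + 1682 = 8310
→ [7253, 7880, 5897, 6977, 8310]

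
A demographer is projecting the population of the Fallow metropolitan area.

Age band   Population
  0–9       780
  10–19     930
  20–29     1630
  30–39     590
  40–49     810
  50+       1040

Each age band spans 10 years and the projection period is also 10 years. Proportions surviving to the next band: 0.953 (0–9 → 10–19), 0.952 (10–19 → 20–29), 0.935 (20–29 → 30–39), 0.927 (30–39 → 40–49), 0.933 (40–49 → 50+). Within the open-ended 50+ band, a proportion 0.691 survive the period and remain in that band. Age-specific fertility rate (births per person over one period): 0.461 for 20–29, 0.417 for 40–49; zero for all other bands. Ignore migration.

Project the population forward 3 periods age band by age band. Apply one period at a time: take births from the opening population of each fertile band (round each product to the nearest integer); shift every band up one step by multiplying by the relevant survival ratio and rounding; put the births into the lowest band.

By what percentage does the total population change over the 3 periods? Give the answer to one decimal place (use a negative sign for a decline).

9.2

Call the groups 1 to 6, youngest first.
Period 1.
Births: 1630 × 0.461 = 751, 810 × 0.417 = 338 → 1089
Group 2: 780 × 0.953 = 743
Group 3: 930 × 0.952 = 885
Group 4: 1630 × 0.935 = 1524
Group 5: 590 × 0.927 = 547
Group 6: 810 × 0.933 + 1040 × 0.691 = 756 + 719 = 1475
→ [1089, 743, 885, 1524, 547, 1475]
Period 2.
Births: 885 × 0.461 = 408, 547 × 0.417 = 228 → 636
Group 2: 1089 × 0.953 = 1038
Group 3: 743 × 0.952 = 707
Group 4: 885 × 0.935 = 827
Group 5: 1524 × 0.927 = 1413
Group 6: 547 × 0.933 + 1475 × 0.691 = 510 + 1019 = 1529
→ [636, 1038, 707, 827, 1413, 1529]
Period 3.
Births: 707 × 0.461 = 326, 1413 × 0.417 = 589 → 915
Group 2: 636 × 0.953 = 606
Group 3: 1038 × 0.952 = 988
Group 4: 707 × 0.935 = 661
Group 5: 827 × 0.927 = 767
Group 6: 1413 × 0.933 + 1529 × 0.691 = 1318 + 1057 = 2375
→ [915, 606, 988, 661, 767, 2375]
Total: 5780 → 6312; change = 532; percentage change = 9.2%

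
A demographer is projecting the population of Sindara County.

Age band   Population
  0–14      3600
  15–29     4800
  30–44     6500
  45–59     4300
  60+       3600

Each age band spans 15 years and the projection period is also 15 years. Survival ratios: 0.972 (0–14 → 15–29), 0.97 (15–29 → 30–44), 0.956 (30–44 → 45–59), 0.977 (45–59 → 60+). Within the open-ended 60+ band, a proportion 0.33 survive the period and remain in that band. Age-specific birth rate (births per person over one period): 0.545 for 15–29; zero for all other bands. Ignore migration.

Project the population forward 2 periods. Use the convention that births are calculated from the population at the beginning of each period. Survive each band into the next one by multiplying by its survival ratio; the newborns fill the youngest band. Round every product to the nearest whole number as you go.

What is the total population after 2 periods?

20144

[period 1]
Births: 4800 * 0.545 = 2616
15–29: 3600 * 0.972 = 3499
30–44: 4800 * 0.97 = 4656
45–59: 6500 * 0.956 = 6214
60+: 4300 * 0.977 + 3600 * 0.33 = 4201 + 1188 = 5389
End of period: [2616, 3499, 4656, 6214, 5389]
[period 2]
Births: 3499 * 0.545 = 1907
15–29: 2616 * 0.972 = 2543
30–44: 3499 * 0.97 = 3394
45–59: 4656 * 0.956 = 4451
60+: 6214 * 0.977 + 5389 * 0.33 = 6071 + 1778 = 7849
End of period: [1907, 2543, 3394, 4451, 7849]
Total after period 2: 1907 + 2543 + 3394 + 4451 + 7849 = 20144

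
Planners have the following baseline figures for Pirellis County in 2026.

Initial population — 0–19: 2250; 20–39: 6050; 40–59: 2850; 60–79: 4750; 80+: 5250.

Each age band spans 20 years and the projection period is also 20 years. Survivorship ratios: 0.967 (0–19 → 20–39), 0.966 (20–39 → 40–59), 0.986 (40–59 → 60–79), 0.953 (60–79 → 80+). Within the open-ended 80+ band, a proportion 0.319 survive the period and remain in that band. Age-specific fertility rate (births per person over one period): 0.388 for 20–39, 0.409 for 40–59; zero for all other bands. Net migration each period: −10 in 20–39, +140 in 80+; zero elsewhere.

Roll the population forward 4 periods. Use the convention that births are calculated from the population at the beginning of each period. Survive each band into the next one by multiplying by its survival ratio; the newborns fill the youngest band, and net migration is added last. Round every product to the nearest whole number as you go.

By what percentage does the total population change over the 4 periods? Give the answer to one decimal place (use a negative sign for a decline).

After projecting period 1:
Births: 6050 × 0.388 = 2347 ; 2850 × 0.409 = 1166 ⇒ total 3513
20–39: 2250 × 0.967 = 2176
40–59: 6050 × 0.966 = 5844
60–79: 2850 × 0.986 = 2810
80+: 4750 × 0.953 + 5250 × 0.319 = 4527 + 1675 = 6202
Net migration: 20–39 − 10 → 2166; 80+ + 140 → 6342
End of period: [3513, 2166, 5844, 2810, 6342]
After projecting period 2:
Births: 2166 × 0.388 = 840 ; 5844 × 0.409 = 2390 ⇒ total 3230
20–39: 3513 × 0.967 = 3397
40–59: 2166 × 0.966 = 2092
60–79: 5844 × 0.986 = 5762
80+: 2810 × 0.953 + 6342 × 0.319 = 2678 + 2023 = 4701
Net migration: 20–39 − 10 → 3387; 80+ + 140 → 4841
End of period: [3230, 3387, 2092, 5762, 4841]
After projecting period 3:
Births: 3387 × 0.388 = 1314 ; 2092 × 0.409 = 856 ⇒ total 2170
20–39: 3230 × 0.967 = 3123
40–59: 3387 × 0.966 = 3272
60–79: 2092 × 0.986 = 2063
80+: 5762 × 0.953 + 4841 × 0.319 = 5491 + 1544 = 7035
Net migration: 20–39 − 10 → 3113; 80+ + 140 → 7175
End of period: [2170, 3113, 3272, 2063, 7175]
After projecting period 4:
Births: 3113 × 0.388 = 1208 ; 3272 × 0.409 = 1338 ⇒ total 2546
20–39: 2170 × 0.967 = 2098
40–59: 3113 × 0.966 = 3007
60–79: 3272 × 0.986 = 3226
80+: 2063 × 0.953 + 7175 × 0.319 = 1966 + 2289 = 4255
Net migration: 20–39 − 10 → 2088; 80+ + 140 → 4395
End of period: [2546, 2088, 3007, 3226, 4395]
Total: 21150 → 15262; change = -5888; percentage change = -27.8%

-27.8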